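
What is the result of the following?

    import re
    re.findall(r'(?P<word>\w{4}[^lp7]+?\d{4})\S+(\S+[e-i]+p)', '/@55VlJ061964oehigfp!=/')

Pattern: exactly 4 of a word character, then one or more of any character except [lp7] (lazy), then exactly 4 of a digit (captured as 'word'); then one or more of a non-whitespace character; then one or more of a non-whitespace character, then one or more of a character in [e-i], then the literal 'p' (captured).
Matches: at [2:20] match '55VlJ061964oehigfp', groups = ('55VlJ0619', 'gfp').
Multiple groups make `findall` return tuples — one 2-tuple for the one match.

[('55VlJ0619', 'gfp')]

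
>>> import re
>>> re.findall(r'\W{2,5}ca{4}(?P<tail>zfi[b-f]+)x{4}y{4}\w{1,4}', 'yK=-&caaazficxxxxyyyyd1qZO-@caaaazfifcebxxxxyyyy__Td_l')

['zfifceb']

The pattern matches 2 to 5 of a non-word character, then the literal 'c', then exactly 4 of a literal 'a'; then the literal 'zfi', then one or more of a character in [b-f] (captured as 'tail'); then exactly 4 of a literal 'x', then exactly 4 of the literal 'y', then 1 to 4 of a word character.
`findall` collects group 1 from the one match (1 total).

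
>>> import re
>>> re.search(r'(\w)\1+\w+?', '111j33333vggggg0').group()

'111j'

`\1` is not a pattern — it's the concrete string captured by group 1, re-applied verbatim.
`re.search` tries every starting position until one works.
The match spans [0:4] → '111j'.
Captured: group 1 = '1'.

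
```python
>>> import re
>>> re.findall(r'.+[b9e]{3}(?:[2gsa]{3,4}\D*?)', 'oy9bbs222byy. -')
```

With no groups in the pattern, `findall` gives back each whole match — 1 here.

['oy9bbs222']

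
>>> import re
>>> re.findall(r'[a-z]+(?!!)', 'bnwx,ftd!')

['bnwx', 'ft']

The negative lookahead/lookbehind blocks any match where the forbidden context is present.
Walking the string: at [0:4] → 'bnwx'; at [5:7] → 'ft'.
No capturing groups, so `findall` returns the 2 full match strings.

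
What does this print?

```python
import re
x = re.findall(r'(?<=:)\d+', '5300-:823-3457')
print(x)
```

['823']

Lookahead/lookbehind check context without consuming it, so the matched span excludes the asserted characters.
No capturing groups, so `findall` returns the 1 full match string.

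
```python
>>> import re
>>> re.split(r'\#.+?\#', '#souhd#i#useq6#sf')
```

['', 'i', 'sf']

A non-greedy quantifier consumes as few characters as it can — just enough that the remainder of the pattern still matches from where it stops; whatever follows it matches normally.
Matches to split on: at [0:7] → '#souhd#'; at [8:15] → '#useq6#'.
Splitting on the pattern gives 3 pieces.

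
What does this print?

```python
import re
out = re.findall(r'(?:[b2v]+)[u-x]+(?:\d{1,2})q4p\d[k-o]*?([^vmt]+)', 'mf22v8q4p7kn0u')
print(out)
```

Because there's exactly one group, `findall` drops the full match and keeps group 1 from the one hit.

['kn0u']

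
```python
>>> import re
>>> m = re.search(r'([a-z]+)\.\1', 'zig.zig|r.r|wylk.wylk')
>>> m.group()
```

`\1` is not a pattern — it's the concrete string captured by group 1, re-applied verbatim.
`re.search` tries every starting position until one works.
The match spans [0:7] → 'zig.zig'.
Captured: group 1 = 'zig'.

'zig.zig'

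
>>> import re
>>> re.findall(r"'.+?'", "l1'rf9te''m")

Matches: at [2:9] → "'rf9te'".
`findall` yields the raw match text (1 of them) because the pattern has no groups.

["'rf9te'"]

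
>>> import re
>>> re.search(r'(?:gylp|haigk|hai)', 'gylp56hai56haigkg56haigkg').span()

(0, 4)

Unlike `match`, `search` isn't anchored — it looks for the pattern anywhere in the string.
The match spans [0:4] → 'gylp'.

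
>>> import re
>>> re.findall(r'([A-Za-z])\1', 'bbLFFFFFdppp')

`\1` has to match the exact text group 1 already captured.
Walking the string: at [0:2] match 'bb', group 1 = 'b'; at [3:5] match 'FF', group 1 = 'F'; at [5:7] match 'FF', group 1 = 'F'; at [9:11] match 'pp', group 1 = 'p'.
Because there's exactly one group, `findall` drops the full match and keeps group 1 from each hit.

['b', 'F', 'F', 'p']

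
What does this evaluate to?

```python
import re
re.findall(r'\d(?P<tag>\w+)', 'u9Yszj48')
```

['Yszj48']

The pattern matches a digit; then one or more of a word character (captured as 'tag').
With a single group, `findall` returns only what that group captured — 1 item.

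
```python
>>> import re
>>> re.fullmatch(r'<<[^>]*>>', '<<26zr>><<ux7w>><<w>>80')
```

None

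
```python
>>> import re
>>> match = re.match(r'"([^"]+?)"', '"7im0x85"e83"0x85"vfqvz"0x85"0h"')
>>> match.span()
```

`match` is anchored at position 0; if the pattern doesn't fit there, it returns None.
The match spans [0:9] → '"7im0x85"'.

(0, 9)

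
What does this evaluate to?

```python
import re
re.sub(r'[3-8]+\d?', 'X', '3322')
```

'X2'

`sub` substitutes 'X' at each match site.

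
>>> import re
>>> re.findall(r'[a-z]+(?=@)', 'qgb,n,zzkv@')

['zzkv']

The `(?=…)`/`(?<=…)` assertion just peeks at neighbouring text; it doesn't advance the match position.
Scanning left to right: at [6:10] → 'zzkv'.
With no groups in the pattern, `findall` gives back each whole match — 1 here.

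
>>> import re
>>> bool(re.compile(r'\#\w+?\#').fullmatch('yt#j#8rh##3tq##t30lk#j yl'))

False

`re.fullmatch` requires the pattern to consume the entire string.
Here the string isn't matched end-to-end, so the call returns None, and `bool(None)` is False.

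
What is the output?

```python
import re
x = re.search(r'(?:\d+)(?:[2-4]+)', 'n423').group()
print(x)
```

423

This matches one or more of a digit (non-capturing group); then one or more of a character in [2-4] (non-capturing group).
`re.search` tries every starting position until one works.
The match spans [1:4] → '423'.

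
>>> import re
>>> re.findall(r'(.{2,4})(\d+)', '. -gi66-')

[(' -gi', '66')]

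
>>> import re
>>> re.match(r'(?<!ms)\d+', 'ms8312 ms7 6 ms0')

None

`match` is anchored at position 0; if the pattern doesn't fit there, it returns None.
Here position 0 doesn't satisfy it, so the call returns None.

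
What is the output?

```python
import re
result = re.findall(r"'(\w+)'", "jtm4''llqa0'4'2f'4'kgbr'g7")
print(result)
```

Scanning left to right: at [5:12] match "'llqa0'", group 1 = 'llqa0'; at [13:17] match "'2f'", group 1 = '2f'; at [18:24] match "'kgbr'", group 1 = 'kgbr'.
Because there's exactly one group, `findall` drops the full match and keeps group 1 from each hit.

['llqa0', '2f', 'kgbr']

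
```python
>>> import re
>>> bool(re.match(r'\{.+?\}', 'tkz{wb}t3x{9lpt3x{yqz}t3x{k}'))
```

With `match`, the pattern is implicitly anchored at the beginning.
Here position 0 doesn't satisfy it, so the call returns None, and `bool(None)` is False.

False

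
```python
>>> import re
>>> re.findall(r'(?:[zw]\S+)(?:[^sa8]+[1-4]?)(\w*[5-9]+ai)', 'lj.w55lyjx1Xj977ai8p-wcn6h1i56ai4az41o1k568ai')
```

['8ai']

This matches one of [zw], then one or more of a non-whitespace character (non-capturing group); then one or more of any character except [sa8], then optionally a character in [1-4] (non-capturing group); then zero or more of a word character, then one or more of a character in [5-9], then the literal 'ai' (captured).
Walking the string: at [3:45] match 'w55lyjx1Xj977ai8p-wcn6h1i56ai4az41o1k568ai', group 1 = '8ai'.
`findall` collects group 1 from the one match (1 total).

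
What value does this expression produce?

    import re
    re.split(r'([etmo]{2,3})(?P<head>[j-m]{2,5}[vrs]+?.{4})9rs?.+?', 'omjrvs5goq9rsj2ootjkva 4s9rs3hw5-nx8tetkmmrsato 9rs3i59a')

Pattern: 2 to 3 of one of [etmo] (captured); then 2 to 5 of a character in [j-m], then one or more of one of [vrs] (lazy), then exactly 4 of any character (captured as 'head'); then the literal '9r', then optionally a literal 's', then one or more of any character (lazy).
Because the quantifier is non-greedy, it stops expanding at the earliest point where the rest of the pattern can succeed.
Matches to split on: at [15:29] → 'ootjkva 4s9rs3'; at [36:52] → 'tetkmmrsato 9rs3'.
`re.split` interleaves the captured-group text with the surrounding fragments.

['omjrvs5goq9rsj2', 'oot', 'jkva 4s', 'hw5-nx8', 'tet', 'kmmrsato ', 'i59a']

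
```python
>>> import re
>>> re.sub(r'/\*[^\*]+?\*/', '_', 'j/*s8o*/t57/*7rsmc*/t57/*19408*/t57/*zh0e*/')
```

Each match is replaced by '_'.

'j_t57_t57_t57_'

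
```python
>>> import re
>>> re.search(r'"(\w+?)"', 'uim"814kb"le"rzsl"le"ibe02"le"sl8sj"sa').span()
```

`re.search` scans for the first position where the pattern succeeds.
The match spans [3:10] → '"814kb"'.
Captured: group 1 = '814kb'.

(3, 10)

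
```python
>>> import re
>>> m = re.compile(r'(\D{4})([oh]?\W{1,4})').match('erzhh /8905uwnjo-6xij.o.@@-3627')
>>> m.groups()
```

The pattern matches exactly 4 of a non-digit (captured); then optionally one of [oh], then 1 to 4 of a non-word character (captured).
`match` is anchored at position 0; if the pattern doesn't fit there, it returns None.
The match spans [0:7] → 'erzhh /'.
Captured: group 1 = 'erzh', group 2 = 'h /'.

('erzh', 'h /')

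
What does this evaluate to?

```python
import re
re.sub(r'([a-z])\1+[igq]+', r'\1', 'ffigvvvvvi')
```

'fv'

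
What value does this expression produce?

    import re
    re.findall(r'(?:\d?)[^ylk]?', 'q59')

['q', '59', '']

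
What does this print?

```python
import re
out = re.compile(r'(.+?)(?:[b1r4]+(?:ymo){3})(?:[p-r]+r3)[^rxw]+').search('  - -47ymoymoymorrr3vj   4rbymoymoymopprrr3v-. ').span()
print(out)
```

Pattern: one or more of any character (lazy) (captured); then one or more of one of [b1r4], then the literal 'ymo' repeated 3 times (non-capturing group); then one or more of a character in [p-r], then the literal 'r3' (non-capturing group); then one or more of any character except [rxw].
The match spans [0:47] → '  - -47ymoymoymorrr3vj   4rbymoymoymopprrr3v-. '.

(0, 47)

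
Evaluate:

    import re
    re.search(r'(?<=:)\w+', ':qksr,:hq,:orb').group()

'qksr'

The positive lookaround only admits positions where the adjacent text matches; those characters stay outside the span.
Unlike `match`, `search` isn't anchored — it looks for the pattern anywhere in the string.
The match spans [1:5] → 'qksr'.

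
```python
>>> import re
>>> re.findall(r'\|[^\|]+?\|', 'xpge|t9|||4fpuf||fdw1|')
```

Matches: at [4:8] → '|t9|'; at [9:16] → '|4fpuf|'; at [16:22] → '|fdw1|'.
With no groups in the pattern, `findall` gives back each whole match — 3 here.

['|t9|', '|4fpuf|', '|fdw1|']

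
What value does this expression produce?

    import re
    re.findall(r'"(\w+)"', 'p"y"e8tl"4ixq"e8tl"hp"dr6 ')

['y', '4ixq', 'hp']

Walking the string: at [1:4] match '"y"', group 1 = 'y'; at [8:14] match '"4ixq"', group 1 = '4ixq'; at [18:22] match '"hp"', group 1 = 'hp'.
With a single group, `findall` returns only what that group captured — 3 items.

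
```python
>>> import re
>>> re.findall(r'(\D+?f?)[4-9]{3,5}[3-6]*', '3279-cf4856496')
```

With a single group, `findall` returns only what that group captured — 1 item.

['-cf']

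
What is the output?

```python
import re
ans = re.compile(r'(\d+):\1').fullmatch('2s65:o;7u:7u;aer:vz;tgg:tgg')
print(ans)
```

None

`\1` is not a pattern — it's the concrete string captured by group 1, re-applied verbatim.
For `fullmatch`, every character of the input must be accounted for by the pattern.
Here the string isn't matched end-to-end, so the call returns None.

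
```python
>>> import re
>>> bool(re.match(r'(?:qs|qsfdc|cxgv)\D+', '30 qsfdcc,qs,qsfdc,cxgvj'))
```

False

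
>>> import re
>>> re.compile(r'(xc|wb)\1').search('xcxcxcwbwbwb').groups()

After group 1 captures some text, `\1` only succeeds where that same text appears again.
`search` walks the string left to right and returns the first match it finds.
The match spans [0:4] → 'xcxc'.
Captured: group 1 = 'xc'.

('xc',)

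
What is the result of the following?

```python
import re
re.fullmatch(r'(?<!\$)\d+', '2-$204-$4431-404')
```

None

The negative lookaround is zero-width — it rules out positions where the adjacent text would match, without consuming anything.
`fullmatch` succeeds only if the pattern covers the string from start to end.
Here the pattern can't cover the whole string, so the call returns None.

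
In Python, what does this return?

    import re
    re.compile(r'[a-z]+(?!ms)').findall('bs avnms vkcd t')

['bs', 'avnms', 'vkcd', 't']

`(?!…)`/`(?<!…)` only lets a position through if the neighbouring text does NOT match; no characters are consumed.
Walking the string: at [0:2] → 'bs'; at [3:8] → 'avnms'; at [9:13] → 'vkcd'; at [14:15] → 't'.
No capturing groups, so `findall` returns the 4 full match strings.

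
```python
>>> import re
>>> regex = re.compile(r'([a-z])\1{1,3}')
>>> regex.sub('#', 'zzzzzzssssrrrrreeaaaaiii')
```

'####r###'

`\1` has to match the exact text group 1 already captured.
Matches: at [0:4] → 'zzzz'; at [4:6] → 'zz'; at [6:10] → 'ssss'; at [10:14] → 'rrrr'; at [15:17] → 'ee'; ….
`sub` substitutes '#' at each match site.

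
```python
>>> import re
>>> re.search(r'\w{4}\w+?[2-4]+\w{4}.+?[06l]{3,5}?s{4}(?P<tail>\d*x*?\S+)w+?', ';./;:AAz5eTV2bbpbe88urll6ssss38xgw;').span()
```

The match spans [5:34] → 'AAz5eTV2bbpbe88urll6ssss38xgw'.

(5, 34)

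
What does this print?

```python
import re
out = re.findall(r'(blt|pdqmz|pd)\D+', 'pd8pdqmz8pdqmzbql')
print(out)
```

['pd', 'pdqmz']

The regex engine tests alternatives in the order written; an earlier branch that matches wins even if a later one would match more.
Because there's exactly one group, `findall` drops the full match and keeps group 1 from each hit.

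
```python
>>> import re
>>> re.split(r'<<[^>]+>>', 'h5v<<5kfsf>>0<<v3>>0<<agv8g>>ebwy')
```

Matches to split on: at [3:12] → '<<5kfsf>>'; at [13:19] → '<<v3>>'; at [20:29] → '<<agv8g>>'.
Each match becomes a cut point; 4 segments remain.

['h5v', '0', '0', 'ebwy']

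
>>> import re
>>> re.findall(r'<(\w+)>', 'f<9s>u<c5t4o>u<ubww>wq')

['9s', 'c5t4o', 'ubww']

Because there's exactly one group, `findall` drops the full match and keeps group 1 from each hit.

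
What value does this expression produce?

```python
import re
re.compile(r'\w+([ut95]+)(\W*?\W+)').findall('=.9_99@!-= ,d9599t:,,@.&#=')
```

[('9', '@!-= ,'), ('t', ':,,@.&#=')]

The pattern matches one or more of a word character; then one or more of one of [ut95] (captured); then zero or more of a non-word character (lazy), then one or more of a non-word character (captured).
`findall` packs the 2 group values into a tuple for every match.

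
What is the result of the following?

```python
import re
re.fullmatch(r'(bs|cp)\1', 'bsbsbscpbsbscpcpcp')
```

None

`fullmatch` succeeds only if the pattern covers the string from start to end.
Here the pattern can't cover the whole string, so the call returns None.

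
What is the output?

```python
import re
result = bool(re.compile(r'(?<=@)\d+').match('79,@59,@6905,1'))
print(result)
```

False

`match` is anchored at position 0; if the pattern doesn't fit there, it returns None.
Here position 0 doesn't satisfy it, so the call returns None, and `bool(None)` is False.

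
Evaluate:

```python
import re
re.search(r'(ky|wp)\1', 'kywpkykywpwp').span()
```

The backreference `\1` re-matches whatever the first group consumed, character for character.
The match spans [4:8] → 'kyky'.

(4, 8)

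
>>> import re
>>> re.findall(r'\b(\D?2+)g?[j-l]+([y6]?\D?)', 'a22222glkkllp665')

[('a22222', 'p')]

This matches a word boundary (`\b`, zero-width); then optionally a non-digit, then one or more of the literal '2' (captured); then optionally the literal 'g', then one or more of a character in [j-l]; then optionally one of [y6], then optionally a non-digit (captured).
Scanning left to right: at [0:13] match 'a22222glkkllp', groups = ('a22222', 'p').
`findall` packs the 2 group values into a tuple for every match.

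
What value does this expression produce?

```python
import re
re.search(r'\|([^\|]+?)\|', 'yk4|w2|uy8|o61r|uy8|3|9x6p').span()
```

`search` walks the string left to right and returns the first match it finds.
The match spans [3:7] → '|w2|'.
Captured: group 1 = 'w2'.

(3, 7)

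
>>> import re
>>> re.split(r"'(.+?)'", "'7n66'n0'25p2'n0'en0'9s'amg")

Matches to split on: at [0:6] → "'7n66'"; at [8:14] → "'25p2'"; at [16:21] → "'en0'".
The group in the pattern means `split` returns the separators' captures alongside the pieces.

['', '7n66', 'n0', '25p2', 'n0', 'en0', "9s'amg"]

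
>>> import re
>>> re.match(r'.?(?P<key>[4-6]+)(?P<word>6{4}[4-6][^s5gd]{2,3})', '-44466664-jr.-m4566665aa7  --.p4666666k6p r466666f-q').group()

'-44466664-jr'

With `match`, the pattern is implicitly anchored at the beginning.
The match spans [0:12] → '-44466664-jr'.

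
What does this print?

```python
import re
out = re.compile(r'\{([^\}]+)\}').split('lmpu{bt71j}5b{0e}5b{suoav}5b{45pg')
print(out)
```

Matches to split on: at [4:11] → '{bt71j}'; at [13:17] → '{0e}'; at [19:26] → '{suoav}'.
`re.split` interleaves the captured-group text with the surrounding fragments.

['lmpu', 'bt71j', '5b', '0e', '5b', 'suoav', '5b{45pg']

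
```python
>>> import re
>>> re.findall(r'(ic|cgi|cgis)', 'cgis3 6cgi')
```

Alternation tries branches left to right and keeps the first one that lets the overall match succeed at that position.
Matches: at [0:3] match 'cgi', group 1 = 'cgi'; at [7:10] match 'cgi', group 1 = 'cgi'.
Because there's exactly one group, `findall` drops the full match and keeps group 1 from each hit.

['cgi', 'cgi']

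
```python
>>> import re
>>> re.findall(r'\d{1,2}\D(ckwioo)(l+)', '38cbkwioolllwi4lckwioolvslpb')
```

[('ckwioo', 'l')]

`findall` packs the 2 group values into a tuple for every match.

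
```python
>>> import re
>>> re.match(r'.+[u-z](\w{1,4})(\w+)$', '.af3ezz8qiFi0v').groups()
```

('8qiF', 'i0v')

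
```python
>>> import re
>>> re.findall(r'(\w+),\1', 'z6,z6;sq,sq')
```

['z6', 'sq']

The backreference `\1` re-matches whatever the first group consumed, character for character.
Walking the string: at [0:5] match 'z6,z6', group 1 = 'z6'; at [6:11] match 'sq,sq', group 1 = 'sq'.
One capturing group, so `findall` returns just the captured substring from each match — 2 in all.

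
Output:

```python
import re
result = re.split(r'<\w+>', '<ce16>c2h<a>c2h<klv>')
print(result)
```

['', 'c2h', 'c2h', '']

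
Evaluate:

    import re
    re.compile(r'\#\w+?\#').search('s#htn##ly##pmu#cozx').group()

'#htn#'

The match spans [1:6] → '#htn#'.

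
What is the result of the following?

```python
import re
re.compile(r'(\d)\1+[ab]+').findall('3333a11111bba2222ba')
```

A backreference is literal: `\1` must see the identical characters the first group matched.
Matches: at [0:5] match '3333a', group 1 = '3'; at [5:13] match '11111bba', group 1 = '1'; at [13:19] match '2222ba', group 1 = '2'.
With a single group, `findall` returns only what that group captured — 3 items.

['3', '1', '2']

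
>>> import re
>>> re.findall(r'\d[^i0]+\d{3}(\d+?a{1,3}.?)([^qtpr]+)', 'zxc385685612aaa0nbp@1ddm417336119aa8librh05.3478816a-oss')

[('2aaa0', 'nb'), ('9aa8', 'lib'), ('6a-', 'oss')]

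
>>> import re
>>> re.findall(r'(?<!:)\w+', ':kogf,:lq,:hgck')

['ogf', 'q', 'gck']

The negative lookaround is zero-width — it rules out positions where the adjacent text would match, without consuming anything.
Scanning left to right: at [2:5] → 'ogf'; at [8:9] → 'q'; at [12:15] → 'gck'.
With no groups in the pattern, `findall` gives back each whole match — 3 here.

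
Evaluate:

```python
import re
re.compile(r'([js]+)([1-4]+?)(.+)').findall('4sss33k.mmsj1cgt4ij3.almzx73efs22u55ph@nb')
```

The pattern matches one or more of one of [js] (captured); then one or more of a character in [1-4] (lazy) (captured); then one or more of any character (captured).
The `?` after the quantifier makes it lazy — it takes as little as possible before letting the rest of the pattern try.
Scanning left to right: at [1:41] match 'sss33k.mmsj1cgt4ij3.almzx73efs22u55ph@nb', groups = ('sss', '3', '3k.mmsj1cgt4ij3.almzx73efs22u55ph@nb').
Multiple groups make `findall` return tuples — one 3-tuple for the one match.

[('sss', '3', '3k.mmsj1cgt4ij3.almzx73efs22u55ph@nb')]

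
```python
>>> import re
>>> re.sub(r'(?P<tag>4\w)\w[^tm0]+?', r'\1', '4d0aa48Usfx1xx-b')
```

The pattern matches a literal '4', then a word character (captured as 'tag'); then a word character, then one or more of any character except [tm0] (lazy).
A non-greedy quantifier consumes as few characters as it can — just enough that the remainder of the pattern still matches from where it stops; whatever follows it matches normally.
Matches: at [0:4] → '4d0a'; at [5:9] → '48Us'.
Each match is replaced using the text its own group 1 captured.

'4da48fx1xx-b'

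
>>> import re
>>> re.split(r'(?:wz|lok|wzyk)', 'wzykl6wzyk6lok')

['', 'ykl6', 'yk6', '']

Branches in `(...|...)` are attempted left-to-right; the first branch that allows the whole pattern to succeed is taken.
Matches to split on: at [0:2] → 'wz'; at [6:8] → 'wz'; at [11:14] → 'lok'.
The string is cut at each match, leaving 4 pieces.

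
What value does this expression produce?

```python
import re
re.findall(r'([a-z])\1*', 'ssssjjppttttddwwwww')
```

['s', 'j', 'p', 't', 'd', 'w']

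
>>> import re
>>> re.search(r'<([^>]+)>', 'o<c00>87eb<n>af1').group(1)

'c00'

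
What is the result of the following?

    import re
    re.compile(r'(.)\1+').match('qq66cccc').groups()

('q',)

The match spans [0:2] → 'qq'.
Captured: group 1 = 'q'.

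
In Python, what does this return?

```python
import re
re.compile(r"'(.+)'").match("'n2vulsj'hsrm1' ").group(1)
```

"n2vulsj'hsrm1"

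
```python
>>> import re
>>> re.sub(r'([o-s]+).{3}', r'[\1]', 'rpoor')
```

'[rp]'

The replacement refers to a captured group, so each match is rewritten using its own captured text.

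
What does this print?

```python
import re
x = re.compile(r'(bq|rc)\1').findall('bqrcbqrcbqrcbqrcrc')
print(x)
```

`\1` is not a pattern — it's the concrete string captured by group 1, re-applied verbatim.
Matches: at [14:18] match 'rcrc', group 1 = 'rc'.
`findall` collects group 1 from the one match (1 total).

['rc']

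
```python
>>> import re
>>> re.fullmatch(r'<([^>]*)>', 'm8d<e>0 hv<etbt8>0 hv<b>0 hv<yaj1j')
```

None

`re.fullmatch` requires the pattern to consume the entire string.
Here the pattern can't cover the whole string, so the call returns None.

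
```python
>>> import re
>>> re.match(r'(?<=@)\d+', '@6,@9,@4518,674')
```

None

`re.match` won't scan ahead — the pattern has to work from the very first character.
Here the pattern fails at index 0, so the call returns None.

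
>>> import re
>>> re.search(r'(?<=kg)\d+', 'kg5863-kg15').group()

Because the assertion is zero-width, the text it checks is not consumed and won't appear in the result.
`search` walks the string left to right and returns the first match it finds.
The match spans [2:6] → '5863'.

'5863'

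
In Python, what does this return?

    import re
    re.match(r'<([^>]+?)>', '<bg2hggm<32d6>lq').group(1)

'bg2hggm<32d6'

`re.match` only tries the pattern at the start of the string.
The match spans [0:14] → '<bg2hggm<32d6>'.
Captured: group 1 = 'bg2hggm<32d6'.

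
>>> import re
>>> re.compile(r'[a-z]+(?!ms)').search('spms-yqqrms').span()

A negative assertion filters positions out without eating any characters.
The match spans [0:4] → 'spms'.

(0, 4)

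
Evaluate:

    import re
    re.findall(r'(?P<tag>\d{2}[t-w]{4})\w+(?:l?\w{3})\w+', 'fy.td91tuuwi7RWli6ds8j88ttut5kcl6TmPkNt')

The pattern matches exactly 2 of a digit, then exactly 4 of a character in [t-w] (captured as 'tag'); then one or more of a word character; then optionally the literal 'l', then exactly 3 of a word character (non-capturing group); then one or more of a word character.
Walking the string: at [5:39] match '91tuuwi7RWli6ds8j88ttut5kcl6TmPkNt', group 1 = '91tuuw'.
`findall` collects group 1 from the one match (1 total).

['91tuuw']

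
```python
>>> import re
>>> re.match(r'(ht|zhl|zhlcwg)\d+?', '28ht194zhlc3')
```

`re.match` only tries the pattern at the start of the string.
Here the string doesn't start with a match, so the call returns None.

None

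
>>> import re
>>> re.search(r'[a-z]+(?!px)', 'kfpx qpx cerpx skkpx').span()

(0, 4)

A negative assertion filters positions out without eating any characters.
The match spans [0:4] → 'kfpx'.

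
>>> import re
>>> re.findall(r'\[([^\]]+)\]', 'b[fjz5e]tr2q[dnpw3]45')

['fjz5e', 'dnpw3']

Matches: at [1:8] match '[fjz5e]', group 1 = 'fjz5e'; at [12:19] match '[dnpw3]', group 1 = 'dnpw3'.
One capturing group, so `findall` returns just the captured substring from each match — 2 in all.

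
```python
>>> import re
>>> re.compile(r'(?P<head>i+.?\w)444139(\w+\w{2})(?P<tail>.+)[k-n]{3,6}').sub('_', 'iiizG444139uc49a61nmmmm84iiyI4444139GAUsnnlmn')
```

The pattern matches one or more of the literal 'i', then optionally any character, then a word character (captured as 'head'); then the literal '444', then the literal '139'; then one or more of a word character, then exactly 2 of a word character (captured); then one or more of any character (captured as 'tail'); then 3 to 6 of a character in [k-n].
Matches: at [0:45] → 'iiizG444139uc49a61nmmmm84iiyI4444139GAUsnnlmn'.
`sub` substitutes '_' at each match site.

'_'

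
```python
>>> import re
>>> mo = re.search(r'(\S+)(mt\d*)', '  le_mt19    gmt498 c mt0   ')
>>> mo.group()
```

The pattern matches one or more of a non-whitespace character (captured); then the literal 'mt', then zero or more of a digit (captured).
Unlike `match`, `search` isn't anchored — it looks for the pattern anywhere in the string.
The match spans [2:9] → 'le_mt19'.
Captured: group 1 = 'le_', group 2 = 'mt19'.

'le_mt19'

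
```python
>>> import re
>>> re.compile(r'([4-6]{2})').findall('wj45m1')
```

This matches exactly 2 of a character in [4-6] (captured).
Scanning left to right: at [2:4] match '45', group 1 = '45'.
With a single group, `findall` returns only what that group captured — 1 item.

['45']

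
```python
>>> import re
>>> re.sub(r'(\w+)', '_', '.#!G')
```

'.#!_'

This matches one or more of a word character (captured).
Matches: at [3:4] → 'G'.
Every occurrence is swapped for '_'.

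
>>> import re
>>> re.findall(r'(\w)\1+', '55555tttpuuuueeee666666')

['5', 't', 'u', 'e', '6']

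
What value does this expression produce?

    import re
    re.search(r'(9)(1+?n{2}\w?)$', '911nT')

The pattern matches a literal '9' (captured); then one or more of the literal '1' (lazy), then exactly 2 of a literal 'n', then optionally a word character (captured); then anchored at the end.
Here no position works, so the call returns None.

None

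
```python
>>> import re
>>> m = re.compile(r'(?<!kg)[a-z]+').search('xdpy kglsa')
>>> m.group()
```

Because the assertion is negative and zero-width, positions next to the forbidden text are skipped.
`re.search` scans for the first position where the pattern succeeds.
The match spans [0:4] → 'xdpy'.

'xdpy'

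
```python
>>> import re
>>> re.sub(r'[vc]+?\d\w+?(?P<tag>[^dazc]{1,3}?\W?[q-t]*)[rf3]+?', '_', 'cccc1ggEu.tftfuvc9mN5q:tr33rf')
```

A `+?`/`*?`/`{m,n}?` starts at its minimum and grows only as far as needed for what follows to match.
Each match is replaced by '_'.

'_tfu_3rf'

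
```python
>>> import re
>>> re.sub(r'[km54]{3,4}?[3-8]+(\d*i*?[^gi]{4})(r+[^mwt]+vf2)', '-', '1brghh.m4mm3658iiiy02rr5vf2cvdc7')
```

'1brghh.-cvdc7'

This matches 3 to 4 of one of [km54] (lazy), then one or more of a character in [3-8]; then zero or more of a digit, then zero or more of a literal 'i' (lazy), then exactly 4 of any character except [gi] (captured); then one or more of a literal 'r', then one or more of any character except [mwt], then the literal 'vf2' (captured).
Matches: at [7:27] → 'm4mm3658iiiy02rr5vf2'.
`sub` substitutes '-' at each match site.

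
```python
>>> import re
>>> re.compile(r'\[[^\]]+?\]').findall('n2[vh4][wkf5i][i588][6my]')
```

['[vh4]', '[wkf5i]', '[i588]', '[6my]']

Scanning left to right: at [2:7] → '[vh4]'; at [7:14] → '[wkf5i]'; at [14:20] → '[i588]'; at [20:25] → '[6my]'.
With no groups in the pattern, `findall` gives back each whole match — 4 here.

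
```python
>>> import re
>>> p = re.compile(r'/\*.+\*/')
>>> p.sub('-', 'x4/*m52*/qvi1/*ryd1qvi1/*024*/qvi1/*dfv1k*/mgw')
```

'x4-mgw'

Matches: at [2:43] → '/*m52*/qvi1/*ryd1qvi1/*024*/qvi1/*dfv1k*/'.
Each match is replaced by '-'.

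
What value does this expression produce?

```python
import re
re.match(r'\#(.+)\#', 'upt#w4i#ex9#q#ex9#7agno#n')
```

None

With `match`, the pattern is implicitly anchored at the beginning.
Here the pattern fails at index 0, so the call returns None.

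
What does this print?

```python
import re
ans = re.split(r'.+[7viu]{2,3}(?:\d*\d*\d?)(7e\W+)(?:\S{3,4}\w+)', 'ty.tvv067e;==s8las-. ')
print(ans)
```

Because the pattern has a capturing group, `split` also inserts each captured text between the pieces.

['', '7e;==', '-. ']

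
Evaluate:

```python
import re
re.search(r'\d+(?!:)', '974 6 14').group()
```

'974'

`(?!…)`/`(?<!…)` only lets a position through if the neighbouring text does NOT match; no characters are consumed.
`re.search` scans for the first position where the pattern succeeds.
The match spans [0:3] → '974'.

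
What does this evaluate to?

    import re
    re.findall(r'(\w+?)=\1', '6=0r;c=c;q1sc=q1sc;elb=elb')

A backreference is literal: `\1` must see the identical characters the first group matched.
Scanning left to right: at [5:8] match 'c=c', group 1 = 'c'; at [9:18] match 'q1sc=q1sc', group 1 = 'q1sc'; at [19:26] match 'elb=elb', group 1 = 'elb'.
One capturing group, so `findall` returns just the captured substring from each match — 3 in all.

['c', 'q1sc', 'elb']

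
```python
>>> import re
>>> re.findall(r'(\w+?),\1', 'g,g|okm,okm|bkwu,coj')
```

`\1` has to match the exact text group 1 already captured.
Matches: at [0:3] match 'g,g', group 1 = 'g'; at [4:11] match 'okm,okm', group 1 = 'okm'.
One capturing group, so `findall` returns just the captured substring from each match — 2 in all.

['g', 'okm']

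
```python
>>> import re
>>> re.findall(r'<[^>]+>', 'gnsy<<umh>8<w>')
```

Scanning left to right: at [4:10] → '<<umh>'; at [11:14] → '<w>'.
With no groups in the pattern, `findall` gives back each whole match — 2 here.

['<<umh>', '<w>']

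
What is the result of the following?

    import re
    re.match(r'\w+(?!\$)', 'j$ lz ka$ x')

With `match`, the pattern is implicitly anchored at the beginning.
Here the pattern fails at index 0, so the call returns None.

None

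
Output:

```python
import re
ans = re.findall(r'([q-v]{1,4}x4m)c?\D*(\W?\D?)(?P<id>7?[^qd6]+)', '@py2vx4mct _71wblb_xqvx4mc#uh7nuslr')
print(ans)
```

Pattern: 1 to 4 of a character in [q-v], then the literal 'x4m' (captured); then optionally the literal 'c', then zero or more of a non-digit; then optionally a non-word character, then optionally a non-digit (captured); then optionally a literal '7', then one or more of any character except [qd6] (captured as 'id').
`findall` packs the 3 group values into a tuple for every match.

[('vx4m', '', '71wblb_x'), ('qvx4m', '', '7nuslr')]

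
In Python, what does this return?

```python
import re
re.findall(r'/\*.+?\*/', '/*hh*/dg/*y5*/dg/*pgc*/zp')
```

['/*hh*/', '/*y5*/', '/*pgc*/']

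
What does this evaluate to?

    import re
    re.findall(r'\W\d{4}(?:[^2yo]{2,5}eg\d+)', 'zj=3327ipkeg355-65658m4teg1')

Since nothing is captured, `findall` lists the 2 matched substrings directly.

['=3327ipkeg355', '-65658m4teg1']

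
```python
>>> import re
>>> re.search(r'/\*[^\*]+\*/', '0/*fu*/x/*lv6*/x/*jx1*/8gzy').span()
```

(1, 7)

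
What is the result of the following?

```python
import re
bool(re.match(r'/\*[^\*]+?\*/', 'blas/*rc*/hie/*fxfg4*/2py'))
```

False

`match` is anchored at position 0; if the pattern doesn't fit there, it returns None.
Here position 0 doesn't satisfy it, so the call returns None, and `bool(None)` is False.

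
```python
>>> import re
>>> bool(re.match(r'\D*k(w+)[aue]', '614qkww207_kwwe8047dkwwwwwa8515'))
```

The pattern matches zero or more of a non-digit, then a literal 'k'; then one or more of a literal 'w' (captured); then one of [aue].
With `match`, the pattern is implicitly anchored at the beginning.
Here position 0 doesn't satisfy it, so the call returns None, and `bool(None)` is False.

False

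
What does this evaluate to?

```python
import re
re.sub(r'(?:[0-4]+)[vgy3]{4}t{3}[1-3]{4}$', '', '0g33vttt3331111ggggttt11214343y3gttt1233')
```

Pattern: one or more of a character in [0-4] (non-capturing group); then exactly 4 of one of [vgy3]; then exactly 3 of a literal 't', then exactly 4 of a character in [1-3]; then anchored at the end.
Matches: at [22:40] → '11214343y3gttt1233'.
Each match is replaced by ''.

'0g33vttt3331111ggggttt'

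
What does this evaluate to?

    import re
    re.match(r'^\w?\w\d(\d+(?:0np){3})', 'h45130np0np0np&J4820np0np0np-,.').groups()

('130np0np0np',)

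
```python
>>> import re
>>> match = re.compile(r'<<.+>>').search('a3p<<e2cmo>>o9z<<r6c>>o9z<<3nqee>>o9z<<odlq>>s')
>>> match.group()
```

Unlike `match`, `search` isn't anchored — it looks for the pattern anywhere in the string.
The match spans [3:45] → '<<e2cmo>>o9z<<r6c>>o9z<<3nqee>>o9z<<odlq>>'.

'<<e2cmo>>o9z<<r6c>>o9z<<3nqee>>o9z<<odlq>>'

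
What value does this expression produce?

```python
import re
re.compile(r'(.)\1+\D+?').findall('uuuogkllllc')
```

['u', 'l']

`\1` is not a pattern — it's the concrete string captured by group 1, re-applied verbatim.
Scanning left to right: at [0:4] match 'uuuo', group 1 = 'u'; at [6:11] match 'llllc', group 1 = 'l'.
Because there's exactly one group, `findall` drops the full match and keeps group 1 from each hit.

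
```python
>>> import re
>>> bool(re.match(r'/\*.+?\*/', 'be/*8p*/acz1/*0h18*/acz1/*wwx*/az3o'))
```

False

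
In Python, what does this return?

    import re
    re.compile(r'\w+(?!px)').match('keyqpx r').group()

'keyqpx'

The negative lookahead/lookbehind blocks any match where the forbidden context is present.
With `match`, the pattern is implicitly anchored at the beginning.
The match spans [0:6] → 'keyqpx'.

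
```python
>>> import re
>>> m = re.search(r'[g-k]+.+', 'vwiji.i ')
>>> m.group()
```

The pattern matches one or more of a character in [g-k]; then one or more of any character.
The match spans [2:8] → 'iji.i '.

'iji.i '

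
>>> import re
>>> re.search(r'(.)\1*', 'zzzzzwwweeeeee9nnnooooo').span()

After group 1 captures some text, `\1` only succeeds where that same text appears again.
The match spans [0:5] → 'zzzzz'.

(0, 5)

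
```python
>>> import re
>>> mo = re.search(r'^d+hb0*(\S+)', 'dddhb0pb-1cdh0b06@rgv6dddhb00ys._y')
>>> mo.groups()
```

The pattern matches anchored at the start of the string; then one or more of the literal 'd', then the literal 'hb', then zero or more of the literal '0'; then one or more of a non-whitespace character (captured).
`search` walks the string left to right and returns the first match it finds.
The match spans [0:34] → 'dddhb0pb-1cdh0b06@rgv6dddhb00ys._y'.
Captured: group 1 = 'pb-1cdh0b06@rgv6dddhb00ys._y'.

('pb-1cdh0b06@rgv6dddhb00ys._y',)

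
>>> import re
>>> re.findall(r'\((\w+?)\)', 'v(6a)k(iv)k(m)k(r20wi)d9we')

With a single group, `findall` returns only what that group captured — 4 items.

['6a', 'iv', 'm', 'r20wi']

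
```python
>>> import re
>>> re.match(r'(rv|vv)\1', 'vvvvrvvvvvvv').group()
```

`\1` is not a pattern — it's the concrete string captured by group 1, re-applied verbatim.
`re.match` only tries the pattern at the start of the string.
The match spans [0:4] → 'vvvv'.
Captured: group 1 = 'vv'.

'vvvv'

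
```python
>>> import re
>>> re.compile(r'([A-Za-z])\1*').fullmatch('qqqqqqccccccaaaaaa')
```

None

`\1` has to match the exact text group 1 already captured.
For `fullmatch`, every character of the input must be accounted for by the pattern.
Here the pattern can't cover the whole string, so the call returns None.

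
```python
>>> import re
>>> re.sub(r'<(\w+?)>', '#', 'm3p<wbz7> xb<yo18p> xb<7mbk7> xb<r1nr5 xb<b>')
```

'm3p# xb# xb# xb<r1nr5 xb#'

Matches: at [3:9] → '<wbz7>'; at [12:19] → '<yo18p>'; at [22:29] → '<7mbk7>'; at [41:44] → '<b>'.
`sub` substitutes '#' at each match site.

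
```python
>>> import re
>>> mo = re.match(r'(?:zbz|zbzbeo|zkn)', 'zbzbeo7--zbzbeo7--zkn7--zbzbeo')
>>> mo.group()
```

'zbz'

With `match`, the pattern is implicitly anchored at the beginning.
The match spans [0:3] → 'zbz'.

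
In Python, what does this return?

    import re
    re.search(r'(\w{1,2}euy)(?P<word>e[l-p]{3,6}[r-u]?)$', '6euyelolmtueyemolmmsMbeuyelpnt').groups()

The pattern matches 1 to 2 of a word character, then the literal 'euy' (captured); then the literal 'e', then 3 to 6 of a character in [l-p], then optionally a character in [r-u] (captured as 'word'); then anchored at the end.
`re.search` scans for the first position where the pattern succeeds.
The match spans [20:30] → 'Mbeuyelpnt'.
Captured: group 1 = 'Mbeuy', group 2 = 'elpnt'.

('Mbeuy', 'elpnt')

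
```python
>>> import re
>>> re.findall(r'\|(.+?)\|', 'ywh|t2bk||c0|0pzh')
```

A `+?`/`*?`/`{m,n}?` starts at its minimum and grows only as far as needed for what follows to match.
With a single group, `findall` returns only what that group captured — 2 items.

['t2bk', 'c0']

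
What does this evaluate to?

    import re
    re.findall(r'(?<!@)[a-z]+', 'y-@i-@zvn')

The negative lookaround is zero-width — it rules out positions where the adjacent text would match, without consuming anything.
Scanning left to right: at [0:1] → 'y'; at [7:9] → 'vn'.
Since nothing is captured, `findall` lists the 2 matched substrings directly.

['y', 'vn']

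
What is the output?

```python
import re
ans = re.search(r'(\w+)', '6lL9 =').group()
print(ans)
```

This matches one or more of a word character (captured).
`re.search` scans for the first position where the pattern succeeds.
The match spans [0:4] → '6lL9'.
Captured: group 1 = '6lL9'.

6lL9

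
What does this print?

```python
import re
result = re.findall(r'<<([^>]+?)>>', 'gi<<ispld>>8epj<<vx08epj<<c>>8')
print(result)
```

Walking the string: at [2:11] match '<<ispld>>', group 1 = 'ispld'; at [15:29] match '<<vx08epj<<c>>', group 1 = 'vx08epj<<c'.
Because there's exactly one group, `findall` drops the full match and keeps group 1 from each hit.

['ispld', 'vx08epj<<c']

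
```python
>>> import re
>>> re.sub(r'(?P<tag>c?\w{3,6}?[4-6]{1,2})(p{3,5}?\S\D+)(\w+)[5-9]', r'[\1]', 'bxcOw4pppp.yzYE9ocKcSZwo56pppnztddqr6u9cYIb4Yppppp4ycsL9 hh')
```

This matches optionally a literal 'c', then 3 to 6 of a word character (lazy), then 1 to 2 of a character in [4-6] (captured as 'tag'); then 3 to 5 of the literal 'p' (lazy), then a non-whitespace character, then one or more of a non-digit (captured); then one or more of a word character (captured); then a character in [5-9].
Each match is replaced using the text its own group 1 captured.

'[bxcOw4] hh'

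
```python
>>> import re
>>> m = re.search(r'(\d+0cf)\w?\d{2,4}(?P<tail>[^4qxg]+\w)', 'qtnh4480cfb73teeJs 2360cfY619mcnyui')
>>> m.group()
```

'4480cfb73teeJs 2360cfY619mcnyui'

The pattern matches one or more of a digit, then the literal '0cf' (captured); then optionally a word character, then 2 to 4 of a digit; then one or more of any character except [4qxg], then a word character (captured as 'tail').
`search` walks the string left to right and returns the first match it finds.
The match spans [4:35] → '4480cfb73teeJs 2360cfY619mcnyui'.
Captured: group 1 = '4480cf', group 2 = 'teeJs 2360cfY619mcnyui'.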